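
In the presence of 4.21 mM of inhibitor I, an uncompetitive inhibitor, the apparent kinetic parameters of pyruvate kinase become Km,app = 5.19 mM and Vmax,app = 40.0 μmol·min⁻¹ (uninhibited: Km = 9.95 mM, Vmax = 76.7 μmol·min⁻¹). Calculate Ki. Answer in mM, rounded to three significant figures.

4.59 mM

Uncompetitive: Vmax,app = Vmax/α (and Km,app = Km/α) with α = 1 + [I]/Ki.
α = Vmax/Vmax,app = 76.7/40.0 = 1.918.
Ki = [I]/(α − 1) = 4.21/0.9175 = 4.59 mM.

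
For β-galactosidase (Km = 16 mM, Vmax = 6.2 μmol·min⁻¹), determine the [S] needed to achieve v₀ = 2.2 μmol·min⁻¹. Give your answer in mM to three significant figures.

8.80 mM

Rearranging v = Vmax[S]/(Km+[S]) gives [S] = Km·v/(Vmax − v).
[S] = 16 × 2.2 / (6.2 − 2.2) = 35.20/4.000 = 8.80 mM.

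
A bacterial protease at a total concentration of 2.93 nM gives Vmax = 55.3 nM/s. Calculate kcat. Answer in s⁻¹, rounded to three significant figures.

kcat = Vmax/[E]total = 55.3 nM/s / 2.93 nM = 18.9 s⁻¹.

18.9 s⁻¹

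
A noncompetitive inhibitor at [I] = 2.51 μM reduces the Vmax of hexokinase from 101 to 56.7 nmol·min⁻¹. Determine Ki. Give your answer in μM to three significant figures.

Noncompetitive: Vmax,app = Vmax/α with α = 1 + [I]/Ki.
α = Vmax/Vmax,app = 101/56.7 = 1.781.
Since α = 1 + [I]/Ki, [I]/Ki = 1.781 − 1 = 0.7813 and Ki = 2.51/0.7813 = 3.21 μM.

3.21 μM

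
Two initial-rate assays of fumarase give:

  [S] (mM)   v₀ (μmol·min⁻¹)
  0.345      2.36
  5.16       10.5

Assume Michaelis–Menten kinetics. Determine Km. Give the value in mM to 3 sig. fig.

From v = Vmax[S]/(Km+[S]), each point gives Vmax = v(Km+[S])/[S].
Equating: 2.36(Km+0.345)/0.345 = 10.5(Km+5.16)/5.16.
6.841·Km + 2.36 = 2.035·Km + 10.5, so (6.841 − 2.035)·Km = 10.5 − 2.36.
Km = 8.140/4.806 = 1.69 mM; then Vmax = 2.36(1.69+0.345)/0.345 = 13.9 μmol·min⁻¹.

1.69 mM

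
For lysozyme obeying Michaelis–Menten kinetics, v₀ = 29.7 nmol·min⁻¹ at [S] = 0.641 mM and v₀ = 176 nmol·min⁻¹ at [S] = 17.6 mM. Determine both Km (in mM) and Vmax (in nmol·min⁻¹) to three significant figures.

In reciprocal form, 1/v = (Km/Vmax)·(1/[S]) + 1/Vmax. The two points give (1/[S], 1/v) = (1.560, 0.03367) and (0.05682, 0.005682).
Slope = (0.03367 − 0.005682)/(1.560 − 0.05682) = 0.01862; intercept = 0.03367 − 0.01862×1.560 = 0.004624.
Vmax = 1/intercept = 216 nmol·min⁻¹; Km = slope × Vmax = 0.01862 × 216 = 4.03 mM.

Km = 4.03 mM; Vmax = 216 nmol·min⁻¹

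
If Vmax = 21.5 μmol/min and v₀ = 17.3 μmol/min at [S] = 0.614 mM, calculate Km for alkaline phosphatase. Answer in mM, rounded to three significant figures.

0.149 mM

From v = Vmax[S]/(Km+[S]), Km = [S](Vmax − v)/v.
Km = 0.614 × (21.5 − 17.3) / 17.3 = 2.579/17.3 = 0.149 mM.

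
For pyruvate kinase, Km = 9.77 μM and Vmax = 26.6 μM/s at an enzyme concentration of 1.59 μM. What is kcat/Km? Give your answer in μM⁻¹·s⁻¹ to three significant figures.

kcat = Vmax/[E]total = 26.6/1.59 = 16.7 s⁻¹.
kcat/Km = 16.7/9.77 = 1.71 μM⁻¹·s⁻¹.

1.71 μM⁻¹·s⁻¹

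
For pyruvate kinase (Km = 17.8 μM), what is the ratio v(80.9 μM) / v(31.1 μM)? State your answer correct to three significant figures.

The fractional saturations are [S]/(Km+[S]) = 31.1/48.90 = 0.6360 and 80.9/98.70 = 0.8197.
v₂/v₁ is just their ratio: 0.8197/0.6360 = 1.29.

1.29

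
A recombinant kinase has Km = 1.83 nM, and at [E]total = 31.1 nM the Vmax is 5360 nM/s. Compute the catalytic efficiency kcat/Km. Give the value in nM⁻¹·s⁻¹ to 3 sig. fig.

kcat = Vmax/[E]total = 5360/31.1 = 172 s⁻¹.
kcat/Km = 172/1.83 = 94.2 nM⁻¹·s⁻¹.

94.2 nM⁻¹·s⁻¹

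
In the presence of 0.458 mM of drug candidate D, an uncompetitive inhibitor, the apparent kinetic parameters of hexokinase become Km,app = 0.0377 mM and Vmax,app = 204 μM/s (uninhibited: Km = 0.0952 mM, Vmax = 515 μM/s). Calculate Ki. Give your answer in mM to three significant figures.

0.300 mM

Uncompetitive: Vmax,app = Vmax/α (and Km,app = Km/α) with α = 1 + [I]/Ki.
α = Vmax/Vmax,app = 515/204 = 2.525.
Ki = [I]/(α − 1) = 0.458/1.525 = 0.300 mM.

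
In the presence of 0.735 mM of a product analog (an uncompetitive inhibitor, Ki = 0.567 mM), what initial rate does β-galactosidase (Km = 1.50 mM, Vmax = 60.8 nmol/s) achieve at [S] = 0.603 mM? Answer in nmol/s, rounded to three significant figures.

12.7 nmol/s

With α = 1 + [I]/Ki = 1 + 0.735/0.567 = 2.296, the uncompetitive rate law is v = (Vmax/α)·[S] / (Km/α + [S]).
v = (60.8/2.296)×0.603 / (1.50/2.296 + 0.603) = 15.97/1.256 = 12.7 nmol/s.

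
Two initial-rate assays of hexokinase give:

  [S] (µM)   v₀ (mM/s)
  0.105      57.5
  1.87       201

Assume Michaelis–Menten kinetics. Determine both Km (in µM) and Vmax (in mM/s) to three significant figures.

In reciprocal form, 1/v = (Km/Vmax)·(1/[S]) + 1/Vmax. The two points give (1/[S], 1/v) = (9.524, 0.01739) and (0.5348, 0.004975).
Slope = (0.01739 − 0.004975)/(9.524 − 0.5348) = 0.001381; intercept = 0.01739 − 0.001381×9.524 = 0.004236.
Vmax = 1/intercept = 236 mM/s; Km = slope × Vmax = 0.001381 × 236 = 0.326 µM.

Km = 0.326 µM; Vmax = 236 mM/s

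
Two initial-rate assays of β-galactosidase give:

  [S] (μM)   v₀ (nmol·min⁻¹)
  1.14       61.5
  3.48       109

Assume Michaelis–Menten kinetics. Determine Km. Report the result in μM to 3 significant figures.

In reciprocal form, 1/v = (Km/Vmax)·(1/[S]) + 1/Vmax. The two points give (1/[S], 1/v) = (0.8772, 0.01626) and (0.2874, 0.009174).
Slope = (0.01626 − 0.009174)/(0.8772 − 0.2874) = 0.01201; intercept = 0.01626 − 0.01201×0.8772 = 0.005722.
Vmax = 1/intercept = 175 nmol·min⁻¹; Km = slope × Vmax = 0.01201 × 175 = 2.10 μM.

2.10 μM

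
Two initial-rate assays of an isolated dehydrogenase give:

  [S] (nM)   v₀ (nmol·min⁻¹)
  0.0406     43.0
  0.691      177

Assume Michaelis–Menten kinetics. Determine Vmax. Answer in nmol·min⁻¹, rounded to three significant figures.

In reciprocal form, 1/v = (Km/Vmax)·(1/[S]) + 1/Vmax. The two points give (1/[S], 1/v) = (24.63, 0.02326) and (1.447, 0.005650).
Slope = (0.02326 − 0.005650)/(24.63 − 1.447) = 0.0007594; intercept = 0.02326 − 0.0007594×24.63 = 0.004551.
Vmax = 1/intercept = 220 nmol·min⁻¹; Km = slope × Vmax = 0.0007594 × 220 = 0.167 nM.

220 nmol·min⁻¹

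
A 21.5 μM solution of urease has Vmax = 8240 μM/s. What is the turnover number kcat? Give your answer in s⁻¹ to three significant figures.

383 s⁻¹

kcat = Vmax/[E]total = 8240 μM/s / 21.5 μM = 383 s⁻¹.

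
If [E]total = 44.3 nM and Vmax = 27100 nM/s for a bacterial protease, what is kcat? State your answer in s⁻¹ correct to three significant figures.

kcat = Vmax/[E]total = 27100 nM/s / 44.3 nM = 612 s⁻¹.

612 s⁻¹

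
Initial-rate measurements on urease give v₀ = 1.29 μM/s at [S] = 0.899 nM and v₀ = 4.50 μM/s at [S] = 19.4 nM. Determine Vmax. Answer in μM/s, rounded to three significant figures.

From v = Vmax[S]/(Km+[S]), each point gives Vmax = v(Km+[S])/[S].
Equating: 1.29(Km+0.899)/0.899 = 4.50(Km+19.4)/19.4.
1.435·Km + 1.29 = 0.2320·Km + 4.50, so (1.435 − 0.2320)·Km = 4.50 − 1.29.
Km = 3.210/1.203 = 2.67 nM; then Vmax = 1.29(2.67+0.899)/0.899 = 5.12 μM/s.

5.12 μM/s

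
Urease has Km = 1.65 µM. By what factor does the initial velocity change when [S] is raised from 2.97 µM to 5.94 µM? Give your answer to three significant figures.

Since Vmax cancels, v₂/v₁ = [S]₂(Km+[S]₁) / [S]₁(Km+[S]₂).
= 5.94×(1.65+2.97) / (2.97×(1.65+5.94)) = 27.44/22.54 = 1.22.

1.22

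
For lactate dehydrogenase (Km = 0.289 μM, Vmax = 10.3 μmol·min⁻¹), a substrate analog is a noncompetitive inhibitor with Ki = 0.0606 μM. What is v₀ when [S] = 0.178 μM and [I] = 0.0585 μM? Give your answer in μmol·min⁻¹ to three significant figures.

2.00 μmol·min⁻¹

With α = 1 + [I]/Ki = 1 + 0.0585/0.0606 = 1.965, the noncompetitive rate law is v = (Vmax/α)·[S] / (Km + [S]).
v = (10.3/1.965)×0.178 / (0.289 + 0.178) = 0.9329/0.4670 = 2.00 μmol·min⁻¹.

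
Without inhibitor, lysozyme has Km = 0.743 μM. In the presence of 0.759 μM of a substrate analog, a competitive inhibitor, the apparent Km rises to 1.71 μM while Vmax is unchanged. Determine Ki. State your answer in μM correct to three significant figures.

0.583 μM

Competitive: Km,app = α·Km with α = 1 + [I]/Ki.
α = Km,app/Km = 1.71/0.743 = 2.301.
Since α = 1 + [I]/Ki, [I]/Ki = 2.301 − 1 = 1.301 and Ki = 0.759/1.301 = 0.583 μM.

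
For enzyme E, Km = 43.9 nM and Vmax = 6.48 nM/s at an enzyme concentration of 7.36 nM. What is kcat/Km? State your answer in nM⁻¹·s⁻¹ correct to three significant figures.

0.0201 nM⁻¹·s⁻¹

kcat = Vmax/[E]total = 6.48/7.36 = 0.880 s⁻¹.
kcat/Km = 0.880/43.9 = 0.0201 nM⁻¹·s⁻¹.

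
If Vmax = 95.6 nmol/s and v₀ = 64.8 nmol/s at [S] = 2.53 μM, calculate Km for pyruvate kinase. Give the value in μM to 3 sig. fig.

From v = Vmax[S]/(Km+[S]), Km = [S](Vmax − v)/v.
Km = 2.53 × (95.6 − 64.8) / 64.8 = 77.92/64.8 = 1.20 μM.

1.20 μM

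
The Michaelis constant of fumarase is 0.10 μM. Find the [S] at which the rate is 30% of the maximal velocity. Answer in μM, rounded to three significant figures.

0.0429 μM

v/Vmax = [S]/(Km+[S]) = 0.3, so [S] = Km·0.3/(1 − 0.3) = 0.10 × 0.4286.
[S] = 0.0429 μM.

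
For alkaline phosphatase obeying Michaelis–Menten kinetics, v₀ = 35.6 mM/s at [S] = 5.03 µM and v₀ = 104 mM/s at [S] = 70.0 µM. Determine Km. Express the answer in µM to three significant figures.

From v = Vmax[S]/(Km+[S]), each point gives Vmax = v(Km+[S])/[S].
Equating: 35.6(Km+5.03)/5.03 = 104(Km+70.0)/70.0.
7.078·Km + 35.6 = 1.486·Km + 104, so (7.078 − 1.486)·Km = 104 − 35.6.
Km = 68.40/5.592 = 12.2 µM; then Vmax = 35.6(12.2+5.03)/5.03 = 122 mM/s.

12.2 µM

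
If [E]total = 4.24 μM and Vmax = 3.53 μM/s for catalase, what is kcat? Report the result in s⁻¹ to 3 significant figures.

0.833 s⁻¹

kcat = Vmax/[E]total = 3.53 μM/s / 4.24 μM = 0.833 s⁻¹.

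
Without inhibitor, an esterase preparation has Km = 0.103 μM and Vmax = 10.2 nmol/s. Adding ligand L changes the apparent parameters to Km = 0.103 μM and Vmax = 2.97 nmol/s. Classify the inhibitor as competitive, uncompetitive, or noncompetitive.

noncompetitive

Vmax decreases (10.2 → 2.97 nmol/s) while Km is unchanged — pure noncompetitive inhibition.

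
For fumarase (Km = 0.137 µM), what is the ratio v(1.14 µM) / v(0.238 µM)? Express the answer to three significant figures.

The fractional saturations are [S]/(Km+[S]) = 0.238/0.3750 = 0.6347 and 1.14/1.277 = 0.8927.
v₂/v₁ is just their ratio: 0.8927/0.6347 = 1.41.

1.41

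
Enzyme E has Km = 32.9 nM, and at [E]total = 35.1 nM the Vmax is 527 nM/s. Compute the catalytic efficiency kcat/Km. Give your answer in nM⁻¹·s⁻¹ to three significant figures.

kcat = Vmax/[E]total = 527/35.1 = 15.0 s⁻¹.
kcat/Km = 15.0/32.9 = 0.456 nM⁻¹·s⁻¹.

0.456 nM⁻¹·s⁻¹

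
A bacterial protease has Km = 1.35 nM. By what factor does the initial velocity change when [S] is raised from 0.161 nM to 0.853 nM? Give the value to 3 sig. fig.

3.63

Since Vmax cancels, v₂/v₁ = [S]₂(Km+[S]₁) / [S]₁(Km+[S]₂).
= 0.853×(1.35+0.161) / (0.161×(1.35+0.853)) = 1.289/0.3547 = 3.63.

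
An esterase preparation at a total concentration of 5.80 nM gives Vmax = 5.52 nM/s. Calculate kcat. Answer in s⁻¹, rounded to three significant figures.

kcat = Vmax/[E]total = 5.52 nM/s / 5.80 nM = 0.952 s⁻¹.

0.952 s⁻¹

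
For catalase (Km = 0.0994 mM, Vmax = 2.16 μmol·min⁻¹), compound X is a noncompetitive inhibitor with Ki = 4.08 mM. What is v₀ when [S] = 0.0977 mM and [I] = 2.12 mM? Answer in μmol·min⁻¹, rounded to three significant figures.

α = 1 + [I]/Ki = 1 + 2.12/4.08 = 1.520.
For a noncompetitive inhibitor, Vmax is reduced to Vmax/α while Km is unchanged: Km,app = 0.0994 mM, Vmax,app = 1.42 μmol·min⁻¹.
v = Vmax,app·[S]/(Km,app + [S]) = 1.42 × 0.0977/(0.0994 + 0.0977) = 0.705 μmol·min⁻¹.

0.705 μmol·min⁻¹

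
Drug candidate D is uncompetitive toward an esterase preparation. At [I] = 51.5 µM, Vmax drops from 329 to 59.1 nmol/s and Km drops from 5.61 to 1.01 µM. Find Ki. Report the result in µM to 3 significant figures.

11.3 µM

Uncompetitive: Vmax,app = Vmax/α (and Km,app = Km/α) with α = 1 + [I]/Ki.
α = Vmax/Vmax,app = 329/59.1 = 5.567.
Since α = 1 + [I]/Ki, [I]/Ki = 5.567 − 1 = 4.567 and Ki = 51.5/4.567 = 11.3 µM.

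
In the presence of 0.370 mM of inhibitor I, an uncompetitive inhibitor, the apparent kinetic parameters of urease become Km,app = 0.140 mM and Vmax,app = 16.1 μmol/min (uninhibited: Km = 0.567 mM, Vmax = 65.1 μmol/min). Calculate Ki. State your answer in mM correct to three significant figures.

Uncompetitive: Vmax,app = Vmax/α (and Km,app = Km/α) with α = 1 + [I]/Ki.
α = Vmax/Vmax,app = 65.1/16.1 = 4.043.
Ki = [I]/(α − 1) = 0.370/3.043 = 0.122 mM.

0.122 mM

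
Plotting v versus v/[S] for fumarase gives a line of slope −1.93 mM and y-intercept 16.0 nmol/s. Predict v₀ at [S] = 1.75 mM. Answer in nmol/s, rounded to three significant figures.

In the Eadie–Hofstee form v = Vmax − Km·(v/[S]), the slope is −Km and the intercept is Vmax, so Km = 1.93 mM and Vmax = 16.0 nmol/s.
v = 16.0 × 1.75/(1.93 + 1.75) = 7.61 nmol/s.

7.61 nmol/s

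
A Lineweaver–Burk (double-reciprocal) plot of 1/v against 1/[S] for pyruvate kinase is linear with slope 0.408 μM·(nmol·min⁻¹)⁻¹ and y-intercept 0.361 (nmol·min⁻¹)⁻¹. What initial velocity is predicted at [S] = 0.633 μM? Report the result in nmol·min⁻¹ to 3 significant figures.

The y-intercept is 1/Vmax, so Vmax = 1/0.361 = 2.77 nmol·min⁻¹.
The slope is Km/Vmax, so Km = 0.408 × 2.77 = 1.13 μM.
Then v = 2.77 × 0.633/(1.13 + 0.633) = 0.994 nmol·min⁻¹.

0.994 nmol·min⁻¹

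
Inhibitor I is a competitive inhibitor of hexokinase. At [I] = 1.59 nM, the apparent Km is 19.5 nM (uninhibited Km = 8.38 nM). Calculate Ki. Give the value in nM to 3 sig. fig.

1.20 nM

Competitive: Km,app = α·Km with α = 1 + [I]/Ki.
α = Km,app/Km = 19.5/8.38 = 2.327.
Ki = [I]/(α − 1) = 1.59/1.327 = 1.20 nM.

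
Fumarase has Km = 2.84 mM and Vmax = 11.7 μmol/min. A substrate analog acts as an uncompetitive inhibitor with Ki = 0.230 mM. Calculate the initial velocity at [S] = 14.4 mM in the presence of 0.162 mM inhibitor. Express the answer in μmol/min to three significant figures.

6.15 μmol/min

With α = 1 + [I]/Ki = 1 + 0.162/0.230 = 1.704, the uncompetitive rate law is v = (Vmax/α)·[S] / (Km/α + [S]).
v = (11.7/1.704)×14.4 / (2.84/1.704 + 14.4) = 98.85/16.07 = 6.15 μmol/min.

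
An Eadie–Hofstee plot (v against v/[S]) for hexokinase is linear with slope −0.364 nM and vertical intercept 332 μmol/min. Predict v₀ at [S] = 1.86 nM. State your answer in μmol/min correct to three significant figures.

278 μmol/min

In the Eadie–Hofstee form v = Vmax − Km·(v/[S]), the slope is −Km and the intercept is Vmax, so Km = 0.364 nM and Vmax = 332 μmol/min.
v = 332 × 1.86/(0.364 + 1.86) = 278 μmol/min.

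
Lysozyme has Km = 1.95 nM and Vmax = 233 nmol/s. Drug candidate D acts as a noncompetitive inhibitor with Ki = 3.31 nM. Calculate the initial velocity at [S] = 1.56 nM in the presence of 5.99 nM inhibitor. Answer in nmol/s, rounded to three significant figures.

With α = 1 + [I]/Ki = 1 + 5.99/3.31 = 2.810, the noncompetitive rate law is v = (Vmax/α)·[S] / (Km + [S]).
v = (233/2.810)×1.56 / (1.95 + 1.56) = 129.4/3.510 = 36.9 nmol/s.

36.9 nmol/s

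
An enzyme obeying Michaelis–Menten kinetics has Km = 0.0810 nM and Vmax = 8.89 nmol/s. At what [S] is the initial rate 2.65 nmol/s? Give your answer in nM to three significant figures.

0.0344 nM

The required fractional saturation is v/Vmax = 2.65/8.89 = 0.2981.
Then [S]/(Km+[S]) = 0.2981 ⇒ [S] = 0.0810 × 0.2981/(1 − 0.2981) = 0.0344 nM.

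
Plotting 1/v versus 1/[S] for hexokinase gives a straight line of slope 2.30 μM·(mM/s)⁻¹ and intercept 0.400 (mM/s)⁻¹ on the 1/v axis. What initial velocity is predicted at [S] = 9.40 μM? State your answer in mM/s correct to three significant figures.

1.55 mM/s

The y-intercept is 1/Vmax, so Vmax = 1/0.400 = 2.50 mM/s.
The slope is Km/Vmax, so Km = 2.30 × 2.50 = 5.75 μM.
Then v = 2.50 × 9.40/(5.75 + 9.40) = 1.55 mM/s.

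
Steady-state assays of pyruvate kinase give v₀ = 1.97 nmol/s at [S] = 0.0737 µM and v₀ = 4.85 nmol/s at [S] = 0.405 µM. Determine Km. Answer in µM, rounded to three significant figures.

From v = Vmax[S]/(Km+[S]), each point gives Vmax = v(Km+[S])/[S].
Equating: 1.97(Km+0.0737)/0.0737 = 4.85(Km+0.405)/0.405.
26.73·Km + 1.97 = 11.98·Km + 4.85, so (26.73 − 11.98)·Km = 4.85 − 1.97.
Km = 2.880/14.75 = 0.195 µM; then Vmax = 1.97(0.195+0.0737)/0.0737 = 7.19 nmol/s.

0.195 µM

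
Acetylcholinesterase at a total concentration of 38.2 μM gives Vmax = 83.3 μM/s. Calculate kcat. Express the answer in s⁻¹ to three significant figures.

2.18 s⁻¹

kcat = Vmax/[E]total = 83.3 μM/s / 38.2 μM = 2.18 s⁻¹.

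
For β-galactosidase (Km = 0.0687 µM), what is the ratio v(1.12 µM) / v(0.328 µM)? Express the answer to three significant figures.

1.14

The fractional saturations are [S]/(Km+[S]) = 0.328/0.3967 = 0.8268 and 1.12/1.189 = 0.9422.
v₂/v₁ is just their ratio: 0.9422/0.8268 = 1.14.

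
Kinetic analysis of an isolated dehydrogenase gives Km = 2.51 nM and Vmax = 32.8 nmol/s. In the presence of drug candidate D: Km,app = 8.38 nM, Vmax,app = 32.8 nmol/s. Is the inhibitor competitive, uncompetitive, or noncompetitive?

Km increases (2.51 → 8.38 nM) while Vmax is unchanged — the hallmark of competitive inhibition.

competitive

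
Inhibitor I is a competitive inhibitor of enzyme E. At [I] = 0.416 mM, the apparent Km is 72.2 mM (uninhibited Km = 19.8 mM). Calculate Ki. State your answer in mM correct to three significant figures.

0.157 mM

Competitive: Km,app = α·Km with α = 1 + [I]/Ki.
α = Km,app/Km = 72.2/19.8 = 3.646.
Ki = [I]/(α − 1) = 0.416/2.646 = 0.157 mM.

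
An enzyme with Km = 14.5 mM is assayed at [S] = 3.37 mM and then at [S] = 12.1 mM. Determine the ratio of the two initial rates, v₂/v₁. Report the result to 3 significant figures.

2.41

The fractional saturations are [S]/(Km+[S]) = 3.37/17.87 = 0.1886 and 12.1/26.60 = 0.4549.
v₂/v₁ is just their ratio: 0.4549/0.1886 = 2.41.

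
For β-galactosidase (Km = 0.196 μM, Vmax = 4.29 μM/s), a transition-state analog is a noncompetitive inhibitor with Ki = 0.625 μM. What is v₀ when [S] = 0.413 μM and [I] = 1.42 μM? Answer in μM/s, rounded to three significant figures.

0.889 μM/s

With α = 1 + [I]/Ki = 1 + 1.42/0.625 = 3.272, the noncompetitive rate law is v = (Vmax/α)·[S] / (Km + [S]).
v = (4.29/3.272)×0.413 / (0.196 + 0.413) = 0.5415/0.6090 = 0.889 μM/s.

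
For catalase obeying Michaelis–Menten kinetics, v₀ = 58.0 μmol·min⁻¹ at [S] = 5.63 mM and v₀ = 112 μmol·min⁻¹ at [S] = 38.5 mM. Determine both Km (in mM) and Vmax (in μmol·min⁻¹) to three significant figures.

Km = 7.30 mM; Vmax = 133 μmol·min⁻¹

In reciprocal form, 1/v = (Km/Vmax)·(1/[S]) + 1/Vmax. The two points give (1/[S], 1/v) = (0.1776, 0.01724) and (0.02597, 0.008929).
Slope = (0.01724 − 0.008929)/(0.1776 − 0.02597) = 0.05482; intercept = 0.01724 − 0.05482×0.1776 = 0.007505.
Vmax = 1/intercept = 133 μmol·min⁻¹; Km = slope × Vmax = 0.05482 × 133 = 7.30 mM.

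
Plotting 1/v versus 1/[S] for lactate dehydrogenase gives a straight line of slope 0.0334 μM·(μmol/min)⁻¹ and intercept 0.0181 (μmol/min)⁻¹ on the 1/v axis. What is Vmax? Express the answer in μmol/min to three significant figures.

The y-intercept of a Lineweaver–Burk plot equals 1/Vmax, so Vmax = 1/0.0181 = 55.2 μmol/min.

55.2 μmol/min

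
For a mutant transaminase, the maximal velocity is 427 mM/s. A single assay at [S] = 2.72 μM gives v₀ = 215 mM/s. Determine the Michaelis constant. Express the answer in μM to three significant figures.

2.68 μM

v/Vmax = 215/427 = 0.5035 = [S]/(Km+[S]).
So Km + [S] = [S]/0.5035 = 5.402 μM, giving Km = 5.402 − 2.72 = 2.68 μM.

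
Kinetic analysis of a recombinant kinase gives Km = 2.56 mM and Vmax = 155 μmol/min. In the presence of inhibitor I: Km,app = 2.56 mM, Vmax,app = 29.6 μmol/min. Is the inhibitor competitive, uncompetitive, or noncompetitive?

Vmax decreases (155 → 29.6 μmol/min) while Km is unchanged — pure noncompetitive inhibition.

noncompetitive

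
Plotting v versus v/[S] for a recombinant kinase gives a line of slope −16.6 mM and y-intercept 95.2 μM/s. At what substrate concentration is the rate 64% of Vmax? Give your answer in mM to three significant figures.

29.5 mM

The Eadie–Hofstee slope gives Km = 16.6 mM (slope = −Km).
v/Vmax = [S]/(Km+[S]) = 0.64 ⇒ [S] = Km·0.64/(1−0.64) = 16.6 × 1.778 = 29.5 mM.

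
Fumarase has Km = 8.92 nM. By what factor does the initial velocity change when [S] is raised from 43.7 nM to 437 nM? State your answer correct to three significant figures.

1.18

The fractional saturations are [S]/(Km+[S]) = 43.7/52.62 = 0.8305 and 437/445.9 = 0.9800.
v₂/v₁ is just their ratio: 0.9800/0.8305 = 1.18.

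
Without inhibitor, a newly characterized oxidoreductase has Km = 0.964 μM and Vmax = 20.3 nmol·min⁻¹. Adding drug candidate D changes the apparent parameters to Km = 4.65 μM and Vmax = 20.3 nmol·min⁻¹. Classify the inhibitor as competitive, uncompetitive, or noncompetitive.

Km increases (0.964 → 4.65 μM) while Vmax is unchanged — the hallmark of competitive inhibition.

competitive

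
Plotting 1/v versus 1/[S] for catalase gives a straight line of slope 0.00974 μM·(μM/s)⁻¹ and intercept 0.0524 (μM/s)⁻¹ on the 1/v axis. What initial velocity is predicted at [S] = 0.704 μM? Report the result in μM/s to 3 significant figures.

15.1 μM/s

The y-intercept is 1/Vmax, so Vmax = 1/0.0524 = 19.1 μM/s.
The slope is Km/Vmax, so Km = 0.00974 × 19.1 = 0.186 μM.
Then v = 19.1 × 0.704/(0.186 + 0.704) = 15.1 μM/s.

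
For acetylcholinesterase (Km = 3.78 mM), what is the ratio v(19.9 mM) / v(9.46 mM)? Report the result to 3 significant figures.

Since Vmax cancels, v₂/v₁ = [S]₂(Km+[S]₁) / [S]₁(Km+[S]₂).
= 19.9×(3.78+9.46) / (9.46×(3.78+19.9)) = 263.5/224.0 = 1.18.

1.18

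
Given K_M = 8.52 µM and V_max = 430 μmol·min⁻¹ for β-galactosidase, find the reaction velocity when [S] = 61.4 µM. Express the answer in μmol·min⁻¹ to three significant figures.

[S]/(Km+[S]) = 61.4/69.92 = 0.8781, the fractional saturation.
v = 0.8781 × Vmax = 0.8781 × 430 = 378 μmol·min⁻¹.

378 μmol·min⁻¹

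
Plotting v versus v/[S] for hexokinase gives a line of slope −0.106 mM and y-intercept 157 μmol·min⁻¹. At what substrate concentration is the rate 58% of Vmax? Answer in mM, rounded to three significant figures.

0.146 mM

The Eadie–Hofstee slope gives Km = 0.106 mM (slope = −Km).
v/Vmax = [S]/(Km+[S]) = 0.58 ⇒ [S] = Km·0.58/(1−0.58) = 0.106 × 1.381 = 0.146 mM.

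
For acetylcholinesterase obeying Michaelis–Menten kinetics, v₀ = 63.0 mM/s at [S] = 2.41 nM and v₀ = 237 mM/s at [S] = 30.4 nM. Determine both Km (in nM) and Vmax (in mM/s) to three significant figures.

In reciprocal form, 1/v = (Km/Vmax)·(1/[S]) + 1/Vmax. The two points give (1/[S], 1/v) = (0.4149, 0.01587) and (0.03289, 0.004219).
Slope = (0.01587 − 0.004219)/(0.4149 − 0.03289) = 0.03050; intercept = 0.01587 − 0.03050×0.4149 = 0.003216.
Vmax = 1/intercept = 311 mM/s; Km = slope × Vmax = 0.03050 × 311 = 9.48 nM.

Km = 9.48 nM; Vmax = 311 mM/s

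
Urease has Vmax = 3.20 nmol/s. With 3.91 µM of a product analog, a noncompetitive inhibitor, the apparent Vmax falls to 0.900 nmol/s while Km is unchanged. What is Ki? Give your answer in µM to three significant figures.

Noncompetitive: Vmax,app = Vmax/α with α = 1 + [I]/Ki.
α = Vmax/Vmax,app = 3.20/0.900 = 3.556.
Ki = [I]/(α − 1) = 3.91/2.556 = 1.53 µM.

1.53 µM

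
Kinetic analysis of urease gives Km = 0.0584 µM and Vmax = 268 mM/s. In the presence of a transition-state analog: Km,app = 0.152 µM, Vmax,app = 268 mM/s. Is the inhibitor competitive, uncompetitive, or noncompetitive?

Km increases (0.0584 → 0.152 µM) while Vmax is unchanged — the hallmark of competitive inhibition.

competitive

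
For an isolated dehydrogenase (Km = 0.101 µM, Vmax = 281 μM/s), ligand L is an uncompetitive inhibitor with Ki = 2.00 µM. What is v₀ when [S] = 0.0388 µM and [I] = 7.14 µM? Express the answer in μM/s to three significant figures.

39.2 μM/s

With α = 1 + [I]/Ki = 1 + 7.14/2.00 = 4.570, the uncompetitive rate law is v = (Vmax/α)·[S] / (Km/α + [S]).
v = (281/4.570)×0.0388 / (0.101/4.570 + 0.0388) = 2.386/0.06090 = 39.2 μM/s.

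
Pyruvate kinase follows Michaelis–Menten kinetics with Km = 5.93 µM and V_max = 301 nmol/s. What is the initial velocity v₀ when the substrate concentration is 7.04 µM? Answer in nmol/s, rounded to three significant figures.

163 nmol/s

v = Vmax·[S]/(Km + [S]) = 301 × 7.04 / (5.93 + 7.04)
  = 2119 / 12.97 = 163 nmol/s.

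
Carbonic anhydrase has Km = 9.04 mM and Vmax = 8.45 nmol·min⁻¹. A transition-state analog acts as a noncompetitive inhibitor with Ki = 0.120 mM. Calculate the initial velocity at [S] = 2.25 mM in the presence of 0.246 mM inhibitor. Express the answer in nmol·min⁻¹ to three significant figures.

α = 1 + [I]/Ki = 1 + 0.246/0.120 = 3.050.
For a noncompetitive inhibitor, Vmax is reduced to Vmax/α while Km is unchanged: Km,app = 9.04 mM, Vmax,app = 2.77 nmol·min⁻¹.
v = Vmax,app·[S]/(Km,app + [S]) = 2.77 × 2.25/(9.04 + 2.25) = 0.552 nmol·min⁻¹.

0.552 nmol·min⁻¹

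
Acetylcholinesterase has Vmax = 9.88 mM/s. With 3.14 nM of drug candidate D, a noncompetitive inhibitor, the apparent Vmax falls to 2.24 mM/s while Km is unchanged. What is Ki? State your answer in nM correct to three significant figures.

0.921 nM

Noncompetitive: Vmax,app = Vmax/α with α = 1 + [I]/Ki.
α = Vmax/Vmax,app = 9.88/2.24 = 4.411.
Since α = 1 + [I]/Ki, [I]/Ki = 4.411 − 1 = 3.411 and Ki = 3.14/3.411 = 0.921 nM.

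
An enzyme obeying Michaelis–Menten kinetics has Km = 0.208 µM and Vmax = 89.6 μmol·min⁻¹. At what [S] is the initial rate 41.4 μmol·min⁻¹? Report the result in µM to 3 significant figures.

Rearranging v = Vmax[S]/(Km+[S]) gives [S] = Km·v/(Vmax − v).
[S] = 0.208 × 41.4 / (89.6 − 41.4) = 8.611/48.20 = 0.179 µM.

0.179 µM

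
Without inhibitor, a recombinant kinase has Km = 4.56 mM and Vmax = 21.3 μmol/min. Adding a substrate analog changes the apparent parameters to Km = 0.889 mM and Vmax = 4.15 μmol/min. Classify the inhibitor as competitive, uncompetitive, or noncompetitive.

Both Km and Vmax decrease by the same factor (~5.13-fold) — characteristic of uncompetitive inhibition.

uncompetitive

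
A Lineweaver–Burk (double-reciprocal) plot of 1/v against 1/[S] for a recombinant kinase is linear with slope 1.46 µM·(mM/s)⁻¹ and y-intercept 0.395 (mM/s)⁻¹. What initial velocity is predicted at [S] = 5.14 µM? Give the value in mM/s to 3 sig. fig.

1.47 mM/s

The y-intercept is 1/Vmax, so Vmax = 1/0.395 = 2.53 mM/s.
The slope is Km/Vmax, so Km = 1.46 × 2.53 = 3.70 µM.
Then v = 2.53 × 5.14/(3.70 + 5.14) = 1.47 mM/s.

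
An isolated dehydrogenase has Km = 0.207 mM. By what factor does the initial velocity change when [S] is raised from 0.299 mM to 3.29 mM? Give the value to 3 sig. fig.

The fractional saturations are [S]/(Km+[S]) = 0.299/0.5060 = 0.5909 and 3.29/3.497 = 0.9408.
v₂/v₁ is just their ratio: 0.9408/0.5909 = 1.59.

1.59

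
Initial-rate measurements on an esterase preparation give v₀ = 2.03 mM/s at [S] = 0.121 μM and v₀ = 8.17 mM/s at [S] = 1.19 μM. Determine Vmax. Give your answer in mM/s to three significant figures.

12.4 mM/s

From v = Vmax[S]/(Km+[S]), each point gives Vmax = v(Km+[S])/[S].
Equating: 2.03(Km+0.121)/0.121 = 8.17(Km+1.19)/1.19.
16.78·Km + 2.03 = 6.866·Km + 8.17, so (16.78 − 6.866)·Km = 8.17 − 2.03.
Km = 6.140/9.911 = 0.619 μM; then Vmax = 2.03(0.619+0.121)/0.121 = 12.4 mM/s.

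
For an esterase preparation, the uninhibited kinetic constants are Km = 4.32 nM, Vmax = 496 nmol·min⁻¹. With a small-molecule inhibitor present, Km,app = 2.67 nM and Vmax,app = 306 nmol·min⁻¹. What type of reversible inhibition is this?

Both Km and Vmax decrease by the same factor (~1.62-fold) — characteristic of uncompetitive inhibition.

uncompetitive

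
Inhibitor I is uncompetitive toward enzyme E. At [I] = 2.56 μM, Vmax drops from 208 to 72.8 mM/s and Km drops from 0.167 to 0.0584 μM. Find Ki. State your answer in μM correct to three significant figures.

Uncompetitive: Vmax,app = Vmax/α (and Km,app = Km/α) with α = 1 + [I]/Ki.
α = Vmax/Vmax,app = 208/72.8 = 2.857.
Ki = [I]/(α − 1) = 2.56/1.857 = 1.38 μM.

1.38 μM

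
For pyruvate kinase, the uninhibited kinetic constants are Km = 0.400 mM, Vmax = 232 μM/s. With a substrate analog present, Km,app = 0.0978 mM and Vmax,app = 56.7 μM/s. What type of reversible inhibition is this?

Both Km and Vmax decrease by the same factor (~4.09-fold) — characteristic of uncompetitive inhibition.

uncompetitive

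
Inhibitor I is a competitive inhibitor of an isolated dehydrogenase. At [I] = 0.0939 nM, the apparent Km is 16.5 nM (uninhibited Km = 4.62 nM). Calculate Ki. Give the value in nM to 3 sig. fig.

Competitive: Km,app = α·Km with α = 1 + [I]/Ki.
α = Km,app/Km = 16.5/4.62 = 3.571.
Since α = 1 + [I]/Ki, [I]/Ki = 3.571 − 1 = 2.571 and Ki = 0.0939/2.571 = 0.0365 nM.

0.0365 nM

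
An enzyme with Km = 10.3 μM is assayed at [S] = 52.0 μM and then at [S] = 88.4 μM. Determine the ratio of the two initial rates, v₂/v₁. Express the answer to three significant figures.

Since Vmax cancels, v₂/v₁ = [S]₂(Km+[S]₁) / [S]₁(Km+[S]₂).
= 88.4×(10.3+52.0) / (52.0×(10.3+88.4)) = 5507/5132 = 1.07.

1.07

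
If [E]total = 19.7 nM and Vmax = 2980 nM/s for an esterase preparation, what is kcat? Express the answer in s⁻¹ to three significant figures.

151 s⁻¹

kcat = Vmax/[E]total = 2980 nM/s / 19.7 nM = 151 s⁻¹.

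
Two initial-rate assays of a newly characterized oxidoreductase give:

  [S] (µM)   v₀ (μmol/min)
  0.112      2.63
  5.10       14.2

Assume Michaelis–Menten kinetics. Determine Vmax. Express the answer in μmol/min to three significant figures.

In reciprocal form, 1/v = (Km/Vmax)·(1/[S]) + 1/Vmax. The two points give (1/[S], 1/v) = (8.929, 0.3802) and (0.1961, 0.07042).
Slope = (0.3802 − 0.07042)/(8.929 − 0.1961) = 0.03548; intercept = 0.3802 − 0.03548×8.929 = 0.06347.
Vmax = 1/intercept = 15.8 μmol/min; Km = slope × Vmax = 0.03548 × 15.8 = 0.559 µM.

15.8 μmol/min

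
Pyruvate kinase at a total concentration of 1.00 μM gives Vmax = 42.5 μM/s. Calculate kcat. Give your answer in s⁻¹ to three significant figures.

kcat = Vmax/[E]total = 42.5 μM/s / 1.00 μM = 42.5 s⁻¹.

42.5 s⁻¹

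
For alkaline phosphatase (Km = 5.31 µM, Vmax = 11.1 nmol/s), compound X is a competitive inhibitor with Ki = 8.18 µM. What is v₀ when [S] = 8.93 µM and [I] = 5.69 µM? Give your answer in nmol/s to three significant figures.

With α = 1 + [I]/Ki = 1 + 5.69/8.18 = 1.696, the competitive rate law is v = Vmax[S] / (αKm + [S]).
v = 11.1×8.93 / (1.696×5.31 + 8.93) = 99.12/17.93 = 5.53 nmol/s.

5.53 nmol/s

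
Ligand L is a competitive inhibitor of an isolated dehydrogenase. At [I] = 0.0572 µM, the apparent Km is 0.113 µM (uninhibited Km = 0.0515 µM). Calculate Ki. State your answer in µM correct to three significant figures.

Competitive: Km,app = α·Km with α = 1 + [I]/Ki.
α = Km,app/Km = 0.113/0.0515 = 2.194.
Ki = [I]/(α − 1) = 0.0572/1.194 = 0.0479 µM.

0.0479 µM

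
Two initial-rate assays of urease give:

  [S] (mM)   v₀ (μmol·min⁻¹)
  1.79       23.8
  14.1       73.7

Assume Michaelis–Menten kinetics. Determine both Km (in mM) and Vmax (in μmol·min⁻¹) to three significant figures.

Km = 6.18 mM; Vmax = 106 μmol·min⁻¹

In reciprocal form, 1/v = (Km/Vmax)·(1/[S]) + 1/Vmax. The two points give (1/[S], 1/v) = (0.5587, 0.04202) and (0.07092, 0.01357).
Slope = (0.04202 − 0.01357)/(0.5587 − 0.07092) = 0.05833; intercept = 0.04202 − 0.05833×0.5587 = 0.009432.
Vmax = 1/intercept = 106 μmol·min⁻¹; Km = slope × Vmax = 0.05833 × 106 = 6.18 mM.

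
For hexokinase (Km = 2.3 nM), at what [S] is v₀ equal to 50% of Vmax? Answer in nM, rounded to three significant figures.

v/Vmax = [S]/(Km+[S]) = 0.5, so [S] = Km·0.5/(1 − 0.5) = 2.3 × 1.000.
[S] = 2.30 nM.

2.30 nM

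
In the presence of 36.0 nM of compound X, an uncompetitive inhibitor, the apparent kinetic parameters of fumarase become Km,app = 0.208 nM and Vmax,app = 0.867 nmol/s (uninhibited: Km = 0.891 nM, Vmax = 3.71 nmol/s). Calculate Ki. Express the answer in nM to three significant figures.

Uncompetitive: Vmax,app = Vmax/α (and Km,app = Km/α) with α = 1 + [I]/Ki.
α = Vmax/Vmax,app = 3.71/0.867 = 4.279.
Since α = 1 + [I]/Ki, [I]/Ki = 4.279 − 1 = 3.279 and Ki = 36.0/3.279 = 11.0 nM.

11.0 nM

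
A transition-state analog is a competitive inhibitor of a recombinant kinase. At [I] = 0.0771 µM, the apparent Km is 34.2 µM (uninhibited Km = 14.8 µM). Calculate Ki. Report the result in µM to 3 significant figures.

Competitive: Km,app = α·Km with α = 1 + [I]/Ki.
α = Km,app/Km = 34.2/14.8 = 2.311.
Ki = [I]/(α − 1) = 0.0771/1.311 = 0.0588 µM.

0.0588 µM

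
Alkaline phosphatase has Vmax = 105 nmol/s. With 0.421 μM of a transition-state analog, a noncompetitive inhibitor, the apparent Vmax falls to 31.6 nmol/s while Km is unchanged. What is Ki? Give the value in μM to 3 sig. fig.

0.181 μM

Noncompetitive: Vmax,app = Vmax/α with α = 1 + [I]/Ki.
α = Vmax/Vmax,app = 105/31.6 = 3.323.
Since α = 1 + [I]/Ki, [I]/Ki = 3.323 − 1 = 2.323 and Ki = 0.421/2.323 = 0.181 μM.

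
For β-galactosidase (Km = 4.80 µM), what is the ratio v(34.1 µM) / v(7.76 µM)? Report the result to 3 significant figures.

1.42

Since Vmax cancels, v₂/v₁ = [S]₂(Km+[S]₁) / [S]₁(Km+[S]₂).
= 34.1×(4.80+7.76) / (7.76×(4.80+34.1)) = 428.3/301.9 = 1.42.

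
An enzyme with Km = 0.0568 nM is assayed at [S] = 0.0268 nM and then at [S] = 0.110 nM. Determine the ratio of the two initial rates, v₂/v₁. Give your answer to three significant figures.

The fractional saturations are [S]/(Km+[S]) = 0.0268/0.08360 = 0.3206 and 0.110/0.1668 = 0.6595.
v₂/v₁ is just their ratio: 0.6595/0.3206 = 2.06.

2.06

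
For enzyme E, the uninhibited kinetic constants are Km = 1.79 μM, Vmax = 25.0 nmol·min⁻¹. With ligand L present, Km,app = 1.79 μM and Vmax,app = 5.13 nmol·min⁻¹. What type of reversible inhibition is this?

noncompetitive

Vmax decreases (25.0 → 5.13 nmol·min⁻¹) while Km is unchanged — pure noncompetitive inhibition.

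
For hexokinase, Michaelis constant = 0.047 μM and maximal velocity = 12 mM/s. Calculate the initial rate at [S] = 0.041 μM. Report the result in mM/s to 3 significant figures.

5.59 mM/s

v = Vmax·[S]/(Km + [S]) = 12 × 0.041 / (0.047 + 0.041)
  = 0.4920 / 0.08800 = 5.59 mM/s.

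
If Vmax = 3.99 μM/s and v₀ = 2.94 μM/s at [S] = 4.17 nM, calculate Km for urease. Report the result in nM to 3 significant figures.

1.49 nM

From v = Vmax[S]/(Km+[S]), Km = [S](Vmax − v)/v.
Km = 4.17 × (3.99 − 2.94) / 2.94 = 4.379/2.94 = 1.49 nM.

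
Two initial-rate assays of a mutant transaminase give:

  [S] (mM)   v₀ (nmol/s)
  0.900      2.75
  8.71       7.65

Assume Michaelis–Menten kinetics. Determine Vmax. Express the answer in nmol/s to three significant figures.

9.63 nmol/s

From v = Vmax[S]/(Km+[S]), each point gives Vmax = v(Km+[S])/[S].
Equating: 2.75(Km+0.900)/0.900 = 7.65(Km+8.71)/8.71.
3.056·Km + 2.75 = 0.8783·Km + 7.65, so (3.056 − 0.8783)·Km = 7.65 − 2.75.
Km = 4.900/2.177 = 2.25 mM; then Vmax = 2.75(2.25+0.900)/0.900 = 9.63 nmol/s.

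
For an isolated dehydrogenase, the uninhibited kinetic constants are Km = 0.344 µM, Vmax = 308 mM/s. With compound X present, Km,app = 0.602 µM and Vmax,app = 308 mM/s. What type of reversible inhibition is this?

Km increases (0.344 → 0.602 µM) while Vmax is unchanged — the hallmark of competitive inhibition.

competitive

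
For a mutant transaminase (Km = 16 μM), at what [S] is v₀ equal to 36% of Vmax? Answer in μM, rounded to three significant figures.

9.00 μM

v/Vmax = [S]/(Km+[S]) = 0.36, so [S] = Km·0.36/(1 − 0.36) = 16 × 0.5625.
[S] = 9.00 μM.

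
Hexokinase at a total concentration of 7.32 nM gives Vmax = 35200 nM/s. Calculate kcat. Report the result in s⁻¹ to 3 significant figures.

4810 s⁻¹

kcat = Vmax/[E]total = 35200 nM/s / 7.32 nM = 4810 s⁻¹.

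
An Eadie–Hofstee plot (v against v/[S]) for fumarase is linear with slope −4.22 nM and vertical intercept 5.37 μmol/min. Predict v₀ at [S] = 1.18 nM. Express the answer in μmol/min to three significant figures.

In the Eadie–Hofstee form v = Vmax − Km·(v/[S]), the slope is −Km and the intercept is Vmax, so Km = 4.22 nM and Vmax = 5.37 μmol/min.
v = 5.37 × 1.18/(4.22 + 1.18) = 1.17 μmol/min.

1.17 μmol/min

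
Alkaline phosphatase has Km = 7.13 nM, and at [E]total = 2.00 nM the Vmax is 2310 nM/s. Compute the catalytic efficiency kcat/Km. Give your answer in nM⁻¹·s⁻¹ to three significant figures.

kcat = Vmax/[E]total = 2310/2.00 = 1160 s⁻¹.
kcat/Km = 1160/7.13 = 162 nM⁻¹·s⁻¹.

162 nM⁻¹·s⁻¹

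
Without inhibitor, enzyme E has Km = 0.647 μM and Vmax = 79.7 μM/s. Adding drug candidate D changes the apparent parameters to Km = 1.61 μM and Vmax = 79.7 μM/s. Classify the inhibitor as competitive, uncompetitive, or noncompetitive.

Km increases (0.647 → 1.61 μM) while Vmax is unchanged — the hallmark of competitive inhibition.

competitive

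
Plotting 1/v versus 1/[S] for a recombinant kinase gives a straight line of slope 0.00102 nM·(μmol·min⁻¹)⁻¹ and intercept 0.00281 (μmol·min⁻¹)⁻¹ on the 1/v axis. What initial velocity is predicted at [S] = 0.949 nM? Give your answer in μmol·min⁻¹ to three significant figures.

The y-intercept is 1/Vmax, so Vmax = 1/0.00281 = 356 μmol·min⁻¹.
The slope is Km/Vmax, so Km = 0.00102 × 356 = 0.363 nM.
Then v = 356 × 0.949/(0.363 + 0.949) = 257 μmol·min⁻¹.

257 μmol·min⁻¹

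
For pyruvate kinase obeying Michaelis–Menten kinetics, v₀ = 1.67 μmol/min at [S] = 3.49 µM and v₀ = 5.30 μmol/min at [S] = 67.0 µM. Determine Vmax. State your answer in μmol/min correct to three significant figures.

6.02 μmol/min

From v = Vmax[S]/(Km+[S]), each point gives Vmax = v(Km+[S])/[S].
Equating: 1.67(Km+3.49)/3.49 = 5.30(Km+67.0)/67.0.
0.4785·Km + 1.67 = 0.07910·Km + 5.30, so (0.4785 − 0.07910)·Km = 5.30 − 1.67.
Km = 3.630/0.3994 = 9.09 µM; then Vmax = 1.67(9.09+3.49)/3.49 = 6.02 μmol/min.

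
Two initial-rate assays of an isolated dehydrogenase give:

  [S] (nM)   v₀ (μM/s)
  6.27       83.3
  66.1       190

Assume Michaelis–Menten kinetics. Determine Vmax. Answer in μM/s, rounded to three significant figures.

In reciprocal form, 1/v = (Km/Vmax)·(1/[S]) + 1/Vmax. The two points give (1/[S], 1/v) = (0.1595, 0.01200) and (0.01513, 0.005263).
Slope = (0.01200 − 0.005263)/(0.1595 − 0.01513) = 0.04670; intercept = 0.01200 − 0.04670×0.1595 = 0.004557.
Vmax = 1/intercept = 219 μM/s; Km = slope × Vmax = 0.04670 × 219 = 10.2 nM.

219 μM/s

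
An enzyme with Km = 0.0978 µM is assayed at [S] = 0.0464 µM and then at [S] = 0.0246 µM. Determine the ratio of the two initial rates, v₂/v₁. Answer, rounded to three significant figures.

0.625

The fractional saturations are [S]/(Km+[S]) = 0.0464/0.1442 = 0.3218 and 0.0246/0.1224 = 0.2010.
v₂/v₁ is just their ratio: 0.2010/0.3218 = 0.625.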